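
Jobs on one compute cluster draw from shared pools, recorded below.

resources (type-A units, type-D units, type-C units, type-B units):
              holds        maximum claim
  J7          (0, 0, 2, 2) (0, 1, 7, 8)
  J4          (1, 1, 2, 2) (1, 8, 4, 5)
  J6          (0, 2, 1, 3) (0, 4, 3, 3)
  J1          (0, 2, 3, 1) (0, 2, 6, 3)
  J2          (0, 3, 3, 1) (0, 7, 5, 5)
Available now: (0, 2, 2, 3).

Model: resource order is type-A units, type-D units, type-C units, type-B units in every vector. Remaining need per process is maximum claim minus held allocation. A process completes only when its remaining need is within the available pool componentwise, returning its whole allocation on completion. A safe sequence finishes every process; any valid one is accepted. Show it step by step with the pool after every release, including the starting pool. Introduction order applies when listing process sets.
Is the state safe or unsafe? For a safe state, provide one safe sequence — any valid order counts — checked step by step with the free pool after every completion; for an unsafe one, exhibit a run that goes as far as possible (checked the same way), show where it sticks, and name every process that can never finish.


SAFE — a valid safe sequence is J6, J2, J4, J1, J7.
Key observation: the order's first zero-slack moment is J6 ((0, 2, 2, 0) needed, (0, 2, 2, 3) free — a requested resource with nothing to spare).
Check, step by step:
  pool = (0, 2, 2, 3)
  J6: need (0, 2, 2, 0) fits (0, 2, 2, 3); releases (0, 2, 1, 3), pool now (0, 4, 3, 6)
  J2: need (0, 4, 2, 4) fits (0, 4, 3, 6); releases (0, 3, 3, 1), pool now (0, 7, 6, 7)
  J4: need (0, 7, 2, 3) fits (0, 7, 6, 7); releases (1, 1, 2, 2), pool now (1, 8, 8, 9)
  J1: need (0, 0, 3, 2) fits (1, 8, 8, 9); releases (0, 2, 3, 1), pool now (1, 10, 11, 10)
  J7: need (0, 1, 5, 6) fits (1, 10, 11, 10); releases (0, 0, 2, 2), pool now (1, 10, 13, 12)


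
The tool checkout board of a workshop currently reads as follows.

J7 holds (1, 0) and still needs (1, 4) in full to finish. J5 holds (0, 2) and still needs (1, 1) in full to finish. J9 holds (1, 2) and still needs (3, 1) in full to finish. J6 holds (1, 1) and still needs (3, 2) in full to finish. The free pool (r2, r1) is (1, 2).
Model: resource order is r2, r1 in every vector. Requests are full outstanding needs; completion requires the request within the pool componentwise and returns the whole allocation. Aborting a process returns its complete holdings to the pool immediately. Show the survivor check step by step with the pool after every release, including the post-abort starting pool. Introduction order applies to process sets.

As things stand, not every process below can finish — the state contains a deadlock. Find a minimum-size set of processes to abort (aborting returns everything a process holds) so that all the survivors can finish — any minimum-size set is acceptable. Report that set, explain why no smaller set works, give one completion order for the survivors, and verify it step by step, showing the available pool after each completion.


Minimum abort set: J9.
Key observation: J6 could never have finished before the abort; with (1, 2) returned by J9, it fits at step 2.
Why nothing smaller works: aborting no one leaves the state deadlocked as given.
The survivors complete as J7, J6, J5. Verifying each step (starting from the post-abort pool):
  pool = (2, 4)
  J7: need (1, 4) fits (2, 4); releases (1, 0), pool now (3, 4)
  J6: need (3, 2) fits (3, 4); releases (1, 1), pool now (4, 5)
  J5: need (1, 1) fits (4, 5); releases (0, 2), pool now (4, 7)


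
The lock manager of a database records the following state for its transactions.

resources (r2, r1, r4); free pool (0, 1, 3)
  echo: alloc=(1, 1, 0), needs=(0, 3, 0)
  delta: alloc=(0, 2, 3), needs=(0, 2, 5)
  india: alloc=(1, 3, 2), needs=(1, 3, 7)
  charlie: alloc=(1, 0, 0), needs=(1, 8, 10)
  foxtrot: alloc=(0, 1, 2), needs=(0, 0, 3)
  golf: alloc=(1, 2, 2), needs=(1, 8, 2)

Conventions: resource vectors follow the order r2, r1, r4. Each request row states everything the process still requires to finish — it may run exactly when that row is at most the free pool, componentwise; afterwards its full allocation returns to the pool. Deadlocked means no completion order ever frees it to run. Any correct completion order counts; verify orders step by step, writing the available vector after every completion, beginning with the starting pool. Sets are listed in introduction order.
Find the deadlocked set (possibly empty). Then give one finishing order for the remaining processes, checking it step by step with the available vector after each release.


No process is deadlocked.
Key observation: starting with foxtrot, each completion frees enough for the next — no one is permanently blocked.
One completion order for the rest: foxtrot, delta, echo, india, golf, charlie. Walking it through:
  pool = (0, 1, 3)
  foxtrot needs (0, 0, 3) <= (0, 1, 3) -> finishes; pool += (0, 1, 2) = (0, 2, 5)
  delta needs (0, 2, 5) <= (0, 2, 5) -> finishes; pool += (0, 2, 3) = (0, 4, 8)
  echo needs (0, 3, 0) <= (0, 4, 8) -> finishes; pool += (1, 1, 0) = (1, 5, 8)
  india needs (1, 3, 7) <= (1, 5, 8) -> finishes; pool += (1, 3, 2) = (2, 8, 10)
  golf needs (1, 8, 2) <= (2, 8, 10) -> finishes; pool += (1, 2, 2) = (3, 10, 12)
  charlie needs (1, 8, 10) <= (3, 10, 12) -> finishes; pool += (1, 0, 0) = (4, 10, 12)


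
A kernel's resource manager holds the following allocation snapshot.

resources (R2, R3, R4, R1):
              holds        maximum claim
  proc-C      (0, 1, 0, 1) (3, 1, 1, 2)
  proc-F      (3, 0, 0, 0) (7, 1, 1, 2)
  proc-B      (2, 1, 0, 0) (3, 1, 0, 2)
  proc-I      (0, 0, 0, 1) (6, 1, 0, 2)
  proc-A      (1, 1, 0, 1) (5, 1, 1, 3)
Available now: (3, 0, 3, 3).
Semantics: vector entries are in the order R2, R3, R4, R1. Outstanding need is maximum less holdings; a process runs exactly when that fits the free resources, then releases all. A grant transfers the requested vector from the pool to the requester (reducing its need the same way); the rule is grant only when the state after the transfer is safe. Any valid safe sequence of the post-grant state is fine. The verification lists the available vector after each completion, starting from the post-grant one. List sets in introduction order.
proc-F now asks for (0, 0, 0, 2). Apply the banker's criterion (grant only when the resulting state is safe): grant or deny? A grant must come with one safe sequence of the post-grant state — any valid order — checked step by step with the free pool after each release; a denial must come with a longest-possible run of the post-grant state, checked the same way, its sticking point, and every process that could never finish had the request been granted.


GRANT. The post-grant state is safe; one safe sequence: proc-C, proc-B, proc-A, proc-F, proc-I.
Key observation: the transfer keeps a workable pool ((3, 0, 3, 1)); proc-C starts the safe sequence.
Step-by-step check of the post-grant state:
  pool = (3, 0, 3, 1)
  proc-C needs (3, 0, 1, 1) <= (3, 0, 3, 1) -> finishes; pool += (0, 1, 0, 1) = (3, 1, 3, 2)
  proc-B needs (1, 0, 0, 2) <= (3, 1, 3, 2) -> finishes; pool += (2, 1, 0, 0) = (5, 2, 3, 2)
  proc-A needs (4, 0, 1, 2) <= (5, 2, 3, 2) -> finishes; pool += (1, 1, 0, 1) = (6, 3, 3, 3)
  proc-F needs (4, 1, 1, 0) <= (6, 3, 3, 3) -> finishes; pool += (3, 0, 0, 2) = (9, 3, 3, 5)
  proc-I needs (6, 1, 0, 1) <= (9, 3, 3, 5) -> finishes; pool += (0, 0, 0, 1) = (9, 3, 3, 6)


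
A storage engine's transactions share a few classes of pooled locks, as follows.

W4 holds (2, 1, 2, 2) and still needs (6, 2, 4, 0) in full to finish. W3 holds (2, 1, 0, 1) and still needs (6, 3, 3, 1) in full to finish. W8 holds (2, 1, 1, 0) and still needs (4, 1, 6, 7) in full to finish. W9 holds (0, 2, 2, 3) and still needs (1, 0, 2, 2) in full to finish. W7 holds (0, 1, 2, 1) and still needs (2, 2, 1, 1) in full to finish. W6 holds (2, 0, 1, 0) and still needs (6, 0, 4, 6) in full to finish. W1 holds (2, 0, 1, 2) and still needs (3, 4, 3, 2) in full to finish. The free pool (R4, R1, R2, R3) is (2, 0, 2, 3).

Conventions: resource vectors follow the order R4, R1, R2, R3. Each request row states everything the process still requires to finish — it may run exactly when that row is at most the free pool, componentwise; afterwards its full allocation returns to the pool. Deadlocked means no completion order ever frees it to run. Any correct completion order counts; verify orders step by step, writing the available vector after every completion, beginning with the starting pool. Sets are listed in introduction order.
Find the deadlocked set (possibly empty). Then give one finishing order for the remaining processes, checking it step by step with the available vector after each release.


The deadlocked set is W4, W3, W8, W6 and W1.
Key observation: even finishing W9, W7 leaves just (2, 3, 6, 7) free — too little R4 for any of the remaining processes.
A valid finishing order for the others: W9, W7. Walking it through:
  pool = (2, 0, 2, 3)
  W9 needs (1, 0, 2, 2) <= (2, 0, 2, 3) -> finishes; pool += (0, 2, 2, 3) = (2, 2, 4, 6)
  W7 needs (2, 2, 1, 1) <= (2, 2, 4, 6) -> finishes; pool += (0, 1, 2, 1) = (2, 3, 6, 7)
None of the blocked processes ever fits:
  W4 cannot run: need (6, 2, 4, 0) vs free (2, 3, 6, 7) (insufficient R4)
  W3 cannot run: need (6, 3, 3, 1) vs free (2, 3, 6, 7) (insufficient R4)
  W8 cannot run: need (4, 1, 6, 7) vs free (2, 3, 6, 7) (insufficient R4)
  W6 cannot run: need (6, 0, 4, 6) vs free (2, 3, 6, 7) (insufficient R4)
  W1 cannot run: need (3, 4, 3, 2) vs free (2, 3, 6, 7) (insufficient R4 and R1)


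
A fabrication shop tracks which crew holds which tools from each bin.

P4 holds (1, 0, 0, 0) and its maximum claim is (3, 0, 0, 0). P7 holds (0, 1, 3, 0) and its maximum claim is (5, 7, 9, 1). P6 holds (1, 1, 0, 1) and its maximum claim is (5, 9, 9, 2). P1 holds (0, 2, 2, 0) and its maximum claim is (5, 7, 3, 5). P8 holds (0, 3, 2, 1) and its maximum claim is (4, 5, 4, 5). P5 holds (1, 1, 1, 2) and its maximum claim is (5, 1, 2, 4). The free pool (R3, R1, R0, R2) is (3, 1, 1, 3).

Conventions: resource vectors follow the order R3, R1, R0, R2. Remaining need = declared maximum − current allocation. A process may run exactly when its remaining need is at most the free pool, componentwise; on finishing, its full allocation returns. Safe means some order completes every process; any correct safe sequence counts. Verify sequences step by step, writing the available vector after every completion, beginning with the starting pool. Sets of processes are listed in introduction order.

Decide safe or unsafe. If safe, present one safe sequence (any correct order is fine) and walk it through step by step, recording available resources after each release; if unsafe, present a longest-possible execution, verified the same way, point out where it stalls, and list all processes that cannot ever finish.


SAFE. One safe sequence: P4, P5, P8, P1, P7, P6.
Key observation: the order's first zero-slack moment is P5 ((4, 0, 1, 2) needed, (4, 1, 1, 3) free — a requested resource with nothing to spare).
Check, step by step:
  pool = (3, 1, 1, 3)
  P4 needs (2, 0, 0, 0) <= (3, 1, 1, 3) -> finishes; pool += (1, 0, 0, 0) = (4, 1, 1, 3)
  P5 needs (4, 0, 1, 2) <= (4, 1, 1, 3) -> finishes; pool += (1, 1, 1, 2) = (5, 2, 2, 5)
  P8 needs (4, 2, 2, 4) <= (5, 2, 2, 5) -> finishes; pool += (0, 3, 2, 1) = (5, 5, 4, 6)
  P1 needs (5, 5, 1, 5) <= (5, 5, 4, 6) -> finishes; pool += (0, 2, 2, 0) = (5, 7, 6, 6)
  P7 needs (5, 6, 6, 1) <= (5, 7, 6, 6) -> finishes; pool += (0, 1, 3, 0) = (5, 8, 9, 6)
  P6 needs (4, 8, 9, 1) <= (5, 8, 9, 6) -> finishes; pool += (1, 1, 0, 1) = (6, 9, 9, 7)


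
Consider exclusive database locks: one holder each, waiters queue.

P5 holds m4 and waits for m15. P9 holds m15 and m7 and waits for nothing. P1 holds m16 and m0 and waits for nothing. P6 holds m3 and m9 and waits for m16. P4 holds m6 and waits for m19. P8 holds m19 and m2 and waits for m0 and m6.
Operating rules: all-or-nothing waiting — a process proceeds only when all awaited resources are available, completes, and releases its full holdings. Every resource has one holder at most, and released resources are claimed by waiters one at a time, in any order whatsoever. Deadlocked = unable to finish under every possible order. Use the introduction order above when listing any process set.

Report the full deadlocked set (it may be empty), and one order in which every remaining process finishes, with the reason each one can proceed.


The deadlocked set is P4 and P8.
Key observation: P4 -> P8 -> P4 is a circular wait — nothing in it can go first; no other process is dragged down with it.
The rest can finish in the order P1, P9, P5, P6.
Step-by-step check:
  P1: no waits; runs immediately, freeing m16 and m0
  P9: no waits; runs immediately, freeing m15 and m7
  P5: everything it awaited (m15) is free; runs, freeing m4
  P6: everything it awaited (m16) is free; runs, freeing m3 and m9


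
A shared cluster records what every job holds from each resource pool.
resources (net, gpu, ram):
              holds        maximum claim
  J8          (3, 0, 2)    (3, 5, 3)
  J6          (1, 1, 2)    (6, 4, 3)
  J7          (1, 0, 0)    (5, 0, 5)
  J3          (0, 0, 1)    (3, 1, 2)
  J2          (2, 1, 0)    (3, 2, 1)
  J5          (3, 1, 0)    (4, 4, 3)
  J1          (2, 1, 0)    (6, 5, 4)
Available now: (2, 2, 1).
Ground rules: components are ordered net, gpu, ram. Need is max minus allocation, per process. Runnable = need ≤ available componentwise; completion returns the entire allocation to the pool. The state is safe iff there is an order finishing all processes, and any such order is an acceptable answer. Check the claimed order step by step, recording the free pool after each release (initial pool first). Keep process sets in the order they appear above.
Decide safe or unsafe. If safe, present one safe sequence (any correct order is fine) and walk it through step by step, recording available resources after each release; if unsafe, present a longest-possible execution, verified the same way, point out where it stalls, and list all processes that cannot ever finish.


UNSAFE — no complete ordering exists.
Key observation: after J2, J3 the pool peaks at (4, 3, 2), and each blocked process is short somewhere: J8 on gpu; J6 on net; J7 on ram; J5 on ram; J1 on gpu, ram.
Going as far as possible: J2, J3; after that, nothing fits. Check, step by step:
  pool = (2, 2, 1)
  run J2 (needs (1, 1, 1), free (2, 2, 1)); after release of (2, 1, 0) the pool is (4, 3, 1)
  run J3 (needs (3, 1, 1), free (4, 3, 1)); after release of (0, 0, 1) the pool is (4, 3, 2)
  J8 still needs (0, 5, 1) but only (4, 3, 2) is free — short on gpu
  J6 still needs (5, 3, 1) but only (4, 3, 2) is free — short on net
  J7 still needs (4, 0, 5) but only (4, 3, 2) is free — short on ram
  J5 still needs (1, 3, 3) but only (4, 3, 2) is free — short on ram
  J1 still needs (4, 4, 4) but only (4, 3, 2) is free — short on gpu and ram
Processes that can never finish: J8, J6, J7, J5 and J1.


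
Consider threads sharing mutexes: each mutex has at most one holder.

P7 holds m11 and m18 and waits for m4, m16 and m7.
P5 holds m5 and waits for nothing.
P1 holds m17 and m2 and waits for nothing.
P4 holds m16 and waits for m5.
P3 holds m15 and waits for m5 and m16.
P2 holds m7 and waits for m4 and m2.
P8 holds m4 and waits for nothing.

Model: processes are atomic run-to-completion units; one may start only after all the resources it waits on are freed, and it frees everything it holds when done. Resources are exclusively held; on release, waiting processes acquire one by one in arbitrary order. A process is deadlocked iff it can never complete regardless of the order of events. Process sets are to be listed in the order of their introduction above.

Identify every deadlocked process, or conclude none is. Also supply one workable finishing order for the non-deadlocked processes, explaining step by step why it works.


No process is deadlocked.
Key observation: the waits form no ring: some process can always run, and its releases unblock the others one by one.
The rest can finish in the order P8, P1, P5, P2, P4, P3, P7.
Walking it through:
  P8: no waits; runs immediately, freeing m4
  P1: no waits; runs immediately, freeing m17 and m2
  P5: no waits; runs immediately, freeing m5
  P2: everything it awaited (m4 and m2) is free; runs, freeing m7
  P4: everything it awaited (m5) is free; runs, freeing m16
  P3: everything it awaited (m5 and m16) is free; runs, freeing m15
  P7: everything it awaited (m4, m16 and m7) is free; runs, freeing m11 and m18


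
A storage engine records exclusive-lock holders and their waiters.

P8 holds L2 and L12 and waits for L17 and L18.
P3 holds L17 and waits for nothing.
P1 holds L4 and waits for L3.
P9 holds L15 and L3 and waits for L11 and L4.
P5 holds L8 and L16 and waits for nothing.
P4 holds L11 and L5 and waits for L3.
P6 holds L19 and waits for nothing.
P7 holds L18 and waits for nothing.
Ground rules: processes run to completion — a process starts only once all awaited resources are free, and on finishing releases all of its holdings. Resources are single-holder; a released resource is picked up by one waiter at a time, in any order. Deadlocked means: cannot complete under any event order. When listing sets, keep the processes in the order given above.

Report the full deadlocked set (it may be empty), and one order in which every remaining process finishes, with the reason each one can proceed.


The deadlocked set is P1, P9 and P4.
Key observation: the wait chain closes on itself along P1 -> P9 -> P1; P4 is caught in further circular waits.
The rest can finish in the order P5, P7, P3, P6, P8.
Step-by-step check:
  P5: no waits; runs immediately, freeing L8 and L16
  P7: no waits; runs immediately, freeing L18
  P3: no waits; runs immediately, freeing L17
  P6: no waits; runs immediately, freeing L19
  P8 waits on L17 and L18 — all released -> runs and releases L2 and L12


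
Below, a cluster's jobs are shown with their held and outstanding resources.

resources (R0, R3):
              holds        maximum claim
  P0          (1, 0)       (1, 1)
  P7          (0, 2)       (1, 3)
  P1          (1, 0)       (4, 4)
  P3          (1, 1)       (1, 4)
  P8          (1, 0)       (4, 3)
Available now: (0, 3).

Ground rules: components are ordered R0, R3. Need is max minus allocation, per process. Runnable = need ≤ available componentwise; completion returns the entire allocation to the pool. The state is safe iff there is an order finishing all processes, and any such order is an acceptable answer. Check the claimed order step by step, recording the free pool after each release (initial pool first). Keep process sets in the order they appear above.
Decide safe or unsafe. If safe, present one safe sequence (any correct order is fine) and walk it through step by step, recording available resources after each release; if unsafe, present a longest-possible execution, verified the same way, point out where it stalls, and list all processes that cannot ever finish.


UNSAFE — no complete ordering exists.
Key observation: once P3, P0, P7 finish, the pool peaks at (2, 6) — and every remaining process still needs more R0 than that.
The run P3, P0, P7 cannot be extended any further. Walking it through:
  pool = (0, 3)
  P3 needs (0, 3) <= (0, 3) -> finishes; pool += (1, 1) = (1, 4)
  P0 needs (0, 1) <= (1, 4) -> finishes; pool += (1, 0) = (2, 4)
  P7 needs (1, 1) <= (2, 4) -> finishes; pool += (0, 2) = (2, 6)
  P1 still needs (3, 4) but only (2, 6) is free — short on R0
  P8 still needs (3, 3) but only (2, 6) is free — short on R0
Never able to finish: P1 and P8.


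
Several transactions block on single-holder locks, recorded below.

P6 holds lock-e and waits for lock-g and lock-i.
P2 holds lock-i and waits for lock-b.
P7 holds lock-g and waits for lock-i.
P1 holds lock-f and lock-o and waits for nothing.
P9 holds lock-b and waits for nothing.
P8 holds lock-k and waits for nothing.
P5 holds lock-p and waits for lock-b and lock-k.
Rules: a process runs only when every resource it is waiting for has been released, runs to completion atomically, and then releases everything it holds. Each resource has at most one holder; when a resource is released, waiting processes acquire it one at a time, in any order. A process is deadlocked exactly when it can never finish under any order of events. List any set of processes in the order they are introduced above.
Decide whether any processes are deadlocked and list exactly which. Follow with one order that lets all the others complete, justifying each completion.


Nothing here is deadlocked.
Key observation: no waiting chain loops back on itself — every chain ends at a process that waits on nothing, so everyone eventually runs.
One completion order for the rest: P1, P9, P2, P8, P5, P7, P6.
Check, step by step:
  P1 waits on nothing -> runs at once and releases lock-f and lock-o
  P9 waits on nothing -> runs at once and releases lock-b
  P2: everything it awaited (lock-b) is free; runs, freeing lock-i
  P8 waits on nothing -> runs at once and releases lock-k
  P5: everything it awaited (lock-b and lock-k) is free; runs, freeing lock-p
  P7: everything it awaited (lock-i) is free; runs, freeing lock-g
  P6: everything it awaited (lock-g and lock-i) is free; runs, freeing lock-e


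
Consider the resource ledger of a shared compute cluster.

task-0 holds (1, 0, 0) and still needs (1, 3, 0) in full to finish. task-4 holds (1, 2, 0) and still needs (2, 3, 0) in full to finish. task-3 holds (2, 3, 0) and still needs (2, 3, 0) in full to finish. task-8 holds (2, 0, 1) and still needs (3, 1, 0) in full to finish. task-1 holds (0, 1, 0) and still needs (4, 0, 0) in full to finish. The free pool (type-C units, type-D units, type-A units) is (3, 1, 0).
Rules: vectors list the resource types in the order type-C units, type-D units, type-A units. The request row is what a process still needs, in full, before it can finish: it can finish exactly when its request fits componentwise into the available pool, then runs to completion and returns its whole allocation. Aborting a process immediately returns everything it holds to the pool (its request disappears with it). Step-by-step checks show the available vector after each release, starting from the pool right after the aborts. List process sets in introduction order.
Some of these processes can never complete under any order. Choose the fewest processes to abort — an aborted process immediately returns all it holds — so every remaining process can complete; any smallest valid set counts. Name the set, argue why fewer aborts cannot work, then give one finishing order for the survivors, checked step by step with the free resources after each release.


Abort task-3.
Key observation: task-0 had no path to completion before; after the abort of task-3 ((2, 3, 0) returned), step 2 is where it fits.
Why nothing smaller works: aborting no one leaves the state deadlocked as given.
Survivors finish in the order: task-1, task-0, task-4, task-8. Step-by-step check (pool after the aborts first):
  pool = (5, 4, 0)
  run task-1 (needs (4, 0, 0), free (5, 4, 0)); after release of (0, 1, 0) the pool is (5, 5, 0)
  run task-0 (needs (1, 3, 0), free (5, 5, 0)); after release of (1, 0, 0) the pool is (6, 5, 0)
  run task-4 (needs (2, 3, 0), free (6, 5, 0)); after release of (1, 2, 0) the pool is (7, 7, 0)
  run task-8 (needs (3, 1, 0), free (7, 7, 0)); after release of (2, 0, 1) the pool is (9, 7, 1)


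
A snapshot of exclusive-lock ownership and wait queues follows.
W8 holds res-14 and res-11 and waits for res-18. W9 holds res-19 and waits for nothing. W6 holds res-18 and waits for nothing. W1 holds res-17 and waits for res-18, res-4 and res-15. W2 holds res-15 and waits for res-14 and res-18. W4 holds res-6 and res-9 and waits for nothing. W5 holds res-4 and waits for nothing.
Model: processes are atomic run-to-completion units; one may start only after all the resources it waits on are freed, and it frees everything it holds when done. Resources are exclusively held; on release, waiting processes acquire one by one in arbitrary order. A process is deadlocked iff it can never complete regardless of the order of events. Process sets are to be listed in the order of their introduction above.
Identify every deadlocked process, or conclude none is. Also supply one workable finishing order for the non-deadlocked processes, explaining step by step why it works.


The deadlocked set is empty.
Key observation: the wait graph is acyclic; completion cascades from the unblocked processes through everyone else.
A valid finishing order for the others: W5, W4, W9, W6, W8, W2, W1.
Check, step by step:
  W5: no waits; runs immediately, freeing res-4
  W4: no waits; runs immediately, freeing res-6 and res-9
  W9: no waits; runs immediately, freeing res-19
  W6: no waits; runs immediately, freeing res-18
  run W8 (all its waits — res-18 — are resolved); releases res-14 and res-11
  run W2 (all its waits — res-14 and res-18 — are resolved); releases res-15
  run W1 (all its waits — res-18, res-4 and res-15 — are resolved); releases res-17


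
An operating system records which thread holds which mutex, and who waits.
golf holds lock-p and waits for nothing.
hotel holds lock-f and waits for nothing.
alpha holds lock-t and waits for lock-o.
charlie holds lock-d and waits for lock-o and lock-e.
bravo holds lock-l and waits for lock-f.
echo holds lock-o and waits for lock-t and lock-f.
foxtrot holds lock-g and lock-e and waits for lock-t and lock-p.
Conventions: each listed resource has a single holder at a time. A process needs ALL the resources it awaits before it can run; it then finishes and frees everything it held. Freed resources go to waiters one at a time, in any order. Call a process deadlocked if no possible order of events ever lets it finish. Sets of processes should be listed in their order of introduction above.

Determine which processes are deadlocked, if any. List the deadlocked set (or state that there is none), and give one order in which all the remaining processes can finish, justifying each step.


The deadlocked set is alpha, charlie, echo and foxtrot.
Key observation: the wait chain closes on itself along alpha -> echo -> alpha; charlie and foxtrot wait into the deadlock from upstream.
A valid finishing order for the others: hotel, golf, bravo.
Step-by-step check:
  hotel waits on nothing -> runs at once and releases lock-f
  golf waits on nothing -> runs at once and releases lock-p
  run bravo (all its waits — lock-f — are resolved); releases lock-l


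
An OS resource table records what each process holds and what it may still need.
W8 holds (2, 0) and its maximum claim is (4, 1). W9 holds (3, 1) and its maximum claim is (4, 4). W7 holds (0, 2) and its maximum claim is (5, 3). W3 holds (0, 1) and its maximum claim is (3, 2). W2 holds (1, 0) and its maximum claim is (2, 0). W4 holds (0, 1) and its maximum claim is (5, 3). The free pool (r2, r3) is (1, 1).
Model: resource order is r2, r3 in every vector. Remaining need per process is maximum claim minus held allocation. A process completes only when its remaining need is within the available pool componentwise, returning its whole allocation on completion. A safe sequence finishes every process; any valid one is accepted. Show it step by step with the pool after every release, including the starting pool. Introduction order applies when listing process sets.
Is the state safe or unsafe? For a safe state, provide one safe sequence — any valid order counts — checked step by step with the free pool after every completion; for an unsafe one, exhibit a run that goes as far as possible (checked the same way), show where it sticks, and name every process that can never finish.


The state is UNSAFE.
Key observation: after W2, W8, W3 the pool peaks at (4, 2), and each blocked process is short somewhere: W9 on r3; W7 on r2; W4 on r2.
Going as far as possible: W2, W8, W3; after that, nothing fits. Verifying each step:
  pool = (1, 1)
  W2: need (1, 0) fits (1, 1); releases (1, 0), pool now (2, 1)
  W8: need (2, 1) fits (2, 1); releases (2, 0), pool now (4, 1)
  W3: need (3, 1) fits (4, 1); releases (0, 1), pool now (4, 2)
  W9 still needs (1, 3) but only (4, 2) is free — short on r3
  W7 still needs (5, 1) but only (4, 2) is free — short on r2
  W4 still needs (5, 2) but only (4, 2) is free — short on r2
Never able to finish: W9, W7 and W4.


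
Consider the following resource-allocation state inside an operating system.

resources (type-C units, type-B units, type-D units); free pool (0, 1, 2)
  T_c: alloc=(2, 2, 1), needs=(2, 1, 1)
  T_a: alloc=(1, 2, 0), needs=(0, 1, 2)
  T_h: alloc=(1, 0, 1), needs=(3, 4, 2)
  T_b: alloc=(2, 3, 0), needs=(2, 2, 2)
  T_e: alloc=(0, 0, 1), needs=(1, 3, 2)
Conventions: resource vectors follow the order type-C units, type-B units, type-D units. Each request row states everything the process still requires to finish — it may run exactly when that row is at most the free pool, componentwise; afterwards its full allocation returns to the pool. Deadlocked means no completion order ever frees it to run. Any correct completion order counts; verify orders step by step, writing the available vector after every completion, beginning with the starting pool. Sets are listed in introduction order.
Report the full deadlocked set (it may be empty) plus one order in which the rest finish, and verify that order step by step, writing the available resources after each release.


Deadlocked set: T_c, T_h and T_b.
Key observation: T_a, T_e can finish, but then (1, 3, 3) is all there is, and the blocked group's type-C units demands exceed it.
A valid finishing order for the others: T_a, T_e. Walking it through:
  pool = (0, 1, 2)
  run T_a (needs (0, 1, 2), free (0, 1, 2)); after release of (1, 2, 0) the pool is (1, 3, 2)
  run T_e (needs (1, 3, 2), free (1, 3, 2)); after release of (0, 0, 1) the pool is (1, 3, 3)
None of the blocked processes ever fits:
  T_c still needs (2, 1, 1) but only (1, 3, 3) is free — short on type-C units
  T_h still needs (3, 4, 2) but only (1, 3, 3) is free — short on type-C units and type-B units
  T_b still needs (2, 2, 2) but only (1, 3, 3) is free — short on type-C units


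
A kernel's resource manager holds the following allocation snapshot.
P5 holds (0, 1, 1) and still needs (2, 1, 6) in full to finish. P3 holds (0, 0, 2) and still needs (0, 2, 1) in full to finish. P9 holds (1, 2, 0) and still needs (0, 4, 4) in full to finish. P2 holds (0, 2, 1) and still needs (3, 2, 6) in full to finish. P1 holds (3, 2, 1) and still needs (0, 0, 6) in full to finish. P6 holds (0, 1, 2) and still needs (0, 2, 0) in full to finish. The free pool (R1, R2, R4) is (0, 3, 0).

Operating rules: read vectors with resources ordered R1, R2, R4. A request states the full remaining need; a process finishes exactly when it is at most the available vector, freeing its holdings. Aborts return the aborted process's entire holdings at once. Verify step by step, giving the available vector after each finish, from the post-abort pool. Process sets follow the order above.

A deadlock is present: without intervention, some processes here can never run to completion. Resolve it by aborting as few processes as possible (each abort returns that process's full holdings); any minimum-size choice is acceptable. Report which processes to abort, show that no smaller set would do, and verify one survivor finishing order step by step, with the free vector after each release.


Minimum abort set: P2 and P1.
Key observation: P5 could never have finished before the abort; with (3, 4, 2) returned by P2 and P1, it fits at step 4.
Why nothing smaller works — every single abort fails: P5 alone leaves P2 blocked (short on R1 and R4); P3 alone leaves P5 blocked (short on R1 and R4); P9 alone leaves P5 blocked (short on R1 and R4); P2 alone leaves P5 blocked (short on R1 and R4); P1 alone leaves P5 blocked (short on R4); P6 alone leaves P5 blocked (short on R1 and R4).
One survivor order: P6, P9, P3, P5. Step-by-step check (post-abort pool first):
  pool = (3, 7, 2)
  P6 needs (0, 2, 0) <= (3, 7, 2) -> finishes; pool += (0, 1, 2) = (3, 8, 4)
  P9 needs (0, 4, 4) <= (3, 8, 4) -> finishes; pool += (1, 2, 0) = (4, 10, 4)
  P3 needs (0, 2, 1) <= (4, 10, 4) -> finishes; pool += (0, 0, 2) = (4, 10, 6)
  P5 needs (2, 1, 6) <= (4, 10, 6) -> finishes; pool += (0, 1, 1) = (4, 11, 7)


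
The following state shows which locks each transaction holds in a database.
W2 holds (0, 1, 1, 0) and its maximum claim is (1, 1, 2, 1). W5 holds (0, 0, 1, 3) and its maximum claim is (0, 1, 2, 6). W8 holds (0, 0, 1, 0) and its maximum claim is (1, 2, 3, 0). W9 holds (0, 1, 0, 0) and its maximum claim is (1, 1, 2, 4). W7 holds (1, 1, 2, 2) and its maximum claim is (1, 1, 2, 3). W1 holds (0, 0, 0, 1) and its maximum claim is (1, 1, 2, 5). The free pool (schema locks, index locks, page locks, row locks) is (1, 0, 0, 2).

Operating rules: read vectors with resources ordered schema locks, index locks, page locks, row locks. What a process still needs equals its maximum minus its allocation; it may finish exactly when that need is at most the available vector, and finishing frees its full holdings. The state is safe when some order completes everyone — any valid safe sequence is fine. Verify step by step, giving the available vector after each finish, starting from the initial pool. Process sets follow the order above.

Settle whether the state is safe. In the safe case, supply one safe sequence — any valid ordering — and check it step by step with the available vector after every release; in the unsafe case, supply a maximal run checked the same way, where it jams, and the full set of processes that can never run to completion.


The state is SAFE; one workable sequence: W7, W5, W1, W2, W9, W8.
Key observation: W5 marks the first exact bind of the order: its need (0, 1, 1, 3) fits the free (2, 1, 2, 4) with zero slack on a requested resource.
Walking it through:
  pool = (1, 0, 0, 2)
  run W7 (needs (0, 0, 0, 1), free (1, 0, 0, 2)); after release of (1, 1, 2, 2) the pool is (2, 1, 2, 4)
  run W5 (needs (0, 1, 1, 3), free (2, 1, 2, 4)); after release of (0, 0, 1, 3) the pool is (2, 1, 3, 7)
  run W1 (needs (1, 1, 2, 4), free (2, 1, 3, 7)); after release of (0, 0, 0, 1) the pool is (2, 1, 3, 8)
  run W2 (needs (1, 0, 1, 1), free (2, 1, 3, 8)); after release of (0, 1, 1, 0) the pool is (2, 2, 4, 8)
  run W9 (needs (1, 0, 2, 4), free (2, 2, 4, 8)); after release of (0, 1, 0, 0) the pool is (2, 3, 4, 8)
  run W8 (needs (1, 2, 2, 0), free (2, 3, 4, 8)); after release of (0, 0, 1, 0) the pool is (2, 3, 5, 8)


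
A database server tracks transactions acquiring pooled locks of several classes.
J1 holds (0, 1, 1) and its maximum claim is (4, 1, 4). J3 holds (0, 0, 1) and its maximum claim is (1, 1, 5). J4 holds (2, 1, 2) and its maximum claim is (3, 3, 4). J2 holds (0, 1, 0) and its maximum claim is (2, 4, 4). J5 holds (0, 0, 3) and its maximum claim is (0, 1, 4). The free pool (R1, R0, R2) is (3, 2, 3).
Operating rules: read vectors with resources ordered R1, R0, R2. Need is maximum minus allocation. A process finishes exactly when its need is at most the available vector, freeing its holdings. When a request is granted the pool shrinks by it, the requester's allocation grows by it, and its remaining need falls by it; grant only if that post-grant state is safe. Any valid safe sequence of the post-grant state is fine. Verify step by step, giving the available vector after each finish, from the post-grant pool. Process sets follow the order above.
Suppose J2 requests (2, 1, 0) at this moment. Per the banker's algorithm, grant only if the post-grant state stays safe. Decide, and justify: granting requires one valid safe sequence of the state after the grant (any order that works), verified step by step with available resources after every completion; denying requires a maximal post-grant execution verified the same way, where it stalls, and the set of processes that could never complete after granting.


DENY — the pretend-granted state is unsafe.
Key observation: after J5, J3 the pool peaks at (1, 1, 7), and each blocked process is short somewhere: J1 on R1; J4 on R0; J2 on R0.
On the post-grant state, J5, J3 is a maximal run — nothing extends it. Verifying each step:
  pool = (1, 1, 3)
  run J5 (needs (0, 1, 1), free (1, 1, 3)); after release of (0, 0, 3) the pool is (1, 1, 6)
  run J3 (needs (1, 1, 4), free (1, 1, 6)); after release of (0, 0, 1) the pool is (1, 1, 7)
  J1 still needs (4, 0, 3) but only (1, 1, 7) is free — short on R1
  J4 still needs (1, 2, 2) but only (1, 1, 7) is free — short on R0
  J2 still needs (0, 2, 4) but only (1, 1, 7) is free — short on R0
Processes that could never finish after the grant: J1, J4 and J2.


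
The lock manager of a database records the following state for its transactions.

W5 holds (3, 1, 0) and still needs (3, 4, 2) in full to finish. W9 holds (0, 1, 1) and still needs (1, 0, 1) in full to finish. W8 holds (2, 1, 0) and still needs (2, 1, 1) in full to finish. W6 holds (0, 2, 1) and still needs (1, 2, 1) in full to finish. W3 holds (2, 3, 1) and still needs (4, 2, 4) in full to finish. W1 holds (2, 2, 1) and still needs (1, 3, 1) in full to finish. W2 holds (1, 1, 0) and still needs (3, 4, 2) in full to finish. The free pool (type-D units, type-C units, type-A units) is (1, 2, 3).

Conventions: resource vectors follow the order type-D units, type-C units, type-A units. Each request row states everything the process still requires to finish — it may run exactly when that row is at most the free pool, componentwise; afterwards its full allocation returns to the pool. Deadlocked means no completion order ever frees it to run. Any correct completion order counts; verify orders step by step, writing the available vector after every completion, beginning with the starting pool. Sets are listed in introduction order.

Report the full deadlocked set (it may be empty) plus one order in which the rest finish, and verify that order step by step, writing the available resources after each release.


The deadlocked set is empty.
Key observation: starting with W6, each completion frees enough for the next — no one is permanently blocked.
A valid finishing order for the others: W6, W1, W8, W9, W2, W3, W5. Walking it through:
  pool = (1, 2, 3)
  W6: need (1, 2, 1) fits (1, 2, 3); releases (0, 2, 1), pool now (1, 4, 4)
  W1: need (1, 3, 1) fits (1, 4, 4); releases (2, 2, 1), pool now (3, 6, 5)
  W8: need (2, 1, 1) fits (3, 6, 5); releases (2, 1, 0), pool now (5, 7, 5)
  W9: need (1, 0, 1) fits (5, 7, 5); releases (0, 1, 1), pool now (5, 8, 6)
  W2: need (3, 4, 2) fits (5, 8, 6); releases (1, 1, 0), pool now (6, 9, 6)
  W3: need (4, 2, 4) fits (6, 9, 6); releases (2, 3, 1), pool now (8, 12, 7)
  W5: need (3, 4, 2) fits (8, 12, 7); releases (3, 1, 0), pool now (11, 13, 7)


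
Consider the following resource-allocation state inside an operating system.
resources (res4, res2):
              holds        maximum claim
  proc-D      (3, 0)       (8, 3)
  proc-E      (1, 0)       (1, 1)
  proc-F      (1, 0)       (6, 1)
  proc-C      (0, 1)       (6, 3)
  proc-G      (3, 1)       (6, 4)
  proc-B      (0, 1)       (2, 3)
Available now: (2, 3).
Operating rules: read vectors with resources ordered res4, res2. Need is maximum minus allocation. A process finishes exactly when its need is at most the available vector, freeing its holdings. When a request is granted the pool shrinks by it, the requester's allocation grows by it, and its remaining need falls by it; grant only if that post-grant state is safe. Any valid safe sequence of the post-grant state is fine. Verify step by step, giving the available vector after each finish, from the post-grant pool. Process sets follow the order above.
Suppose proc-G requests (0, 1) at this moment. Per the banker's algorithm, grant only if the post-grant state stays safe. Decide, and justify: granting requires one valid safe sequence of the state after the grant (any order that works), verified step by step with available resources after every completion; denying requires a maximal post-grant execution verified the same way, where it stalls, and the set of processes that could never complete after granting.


GRANT. The post-grant state is safe; one safe sequence: proc-E, proc-G, proc-D, proc-F, proc-B, proc-C.
Key observation: after the grant the pool drops to (2, 2), which still lets proc-E finish first and unwind the rest.
Step-by-step check of the post-grant state:
  pool = (2, 2)
  proc-E: need (0, 1) fits (2, 2); releases (1, 0), pool now (3, 2)
  proc-G: need (3, 2) fits (3, 2); releases (3, 2), pool now (6, 4)
  proc-D: need (5, 3) fits (6, 4); releases (3, 0), pool now (9, 4)
  proc-F: need (5, 1) fits (9, 4); releases (1, 0), pool now (10, 4)
  proc-B: need (2, 2) fits (10, 4); releases (0, 1), pool now (10, 5)
  proc-C: need (6, 2) fits (10, 5); releases (0, 1), pool now (10, 6)
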